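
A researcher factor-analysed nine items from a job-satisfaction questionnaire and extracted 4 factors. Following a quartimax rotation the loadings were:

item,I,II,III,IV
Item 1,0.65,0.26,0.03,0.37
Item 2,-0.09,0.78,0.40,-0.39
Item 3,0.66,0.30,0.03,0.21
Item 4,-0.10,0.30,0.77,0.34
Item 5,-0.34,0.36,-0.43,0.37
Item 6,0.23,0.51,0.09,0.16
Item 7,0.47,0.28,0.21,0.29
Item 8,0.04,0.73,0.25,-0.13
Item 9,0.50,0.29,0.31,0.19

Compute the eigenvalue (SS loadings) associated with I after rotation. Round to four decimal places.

1.5172

SS loadings for I = 0.65² + (-0.09)² + 0.66² + (-0.10)² + (-0.34)² + 0.23² + 0.47² + 0.04² + 0.50² = 0.4225 + 0.0081 + 0.4356 + 0.0100 + 0.1156 + 0.0529 + 0.2209 + 0.0016 + 0.2500 = 1.5172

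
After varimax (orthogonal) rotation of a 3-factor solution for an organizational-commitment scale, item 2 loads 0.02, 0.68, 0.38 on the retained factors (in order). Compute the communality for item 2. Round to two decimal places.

h² = 0.02² + 0.68² + 0.38² = 0.0004 + 0.4624 + 0.1444 = 0.6072

0.61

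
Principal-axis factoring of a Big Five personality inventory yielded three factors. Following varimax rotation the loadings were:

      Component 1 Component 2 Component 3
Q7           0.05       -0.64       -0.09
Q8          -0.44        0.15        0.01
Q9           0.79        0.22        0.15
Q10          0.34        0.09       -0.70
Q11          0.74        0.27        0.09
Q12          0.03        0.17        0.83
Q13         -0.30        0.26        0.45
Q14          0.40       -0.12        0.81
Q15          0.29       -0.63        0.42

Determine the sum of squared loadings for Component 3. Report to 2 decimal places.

2.25

SS loadings for Component 3 = (-0.09)² + 0.01² + 0.15² + (-0.70)² + 0.09² + 0.83² + 0.45² + 0.81² + 0.42² = 0.0081 + 0.0001 + 0.0225 + 0.4900 + 0.0081 + 0.6889 + 0.2025 + 0.6561 + 0.1764 = 2.2527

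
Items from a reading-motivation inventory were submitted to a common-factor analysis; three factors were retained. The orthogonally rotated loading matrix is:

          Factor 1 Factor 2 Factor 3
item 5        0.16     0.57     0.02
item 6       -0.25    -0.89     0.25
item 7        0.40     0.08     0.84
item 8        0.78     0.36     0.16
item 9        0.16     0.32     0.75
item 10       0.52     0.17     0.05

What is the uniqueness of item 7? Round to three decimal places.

h² = 0.40² + 0.08² + 0.84² = 0.1600 + 0.0064 + 0.7056 = 0.8720
Uniqueness u² = 1 − h² = 1 − 0.8720 = 0.1280

0.128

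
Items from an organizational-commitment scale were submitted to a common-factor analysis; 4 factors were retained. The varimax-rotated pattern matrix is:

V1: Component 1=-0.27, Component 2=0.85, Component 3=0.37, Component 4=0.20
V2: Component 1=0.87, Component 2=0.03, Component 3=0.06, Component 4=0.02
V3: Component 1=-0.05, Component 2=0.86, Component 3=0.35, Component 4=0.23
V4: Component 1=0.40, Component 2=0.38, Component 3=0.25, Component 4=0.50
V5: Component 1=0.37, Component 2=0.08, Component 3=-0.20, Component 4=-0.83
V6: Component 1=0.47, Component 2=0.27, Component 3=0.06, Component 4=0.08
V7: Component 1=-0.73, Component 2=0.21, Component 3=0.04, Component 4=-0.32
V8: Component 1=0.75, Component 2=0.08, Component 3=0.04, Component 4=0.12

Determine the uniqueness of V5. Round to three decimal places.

0.128

h² = 0.37² + 0.08² + (-0.20)² + (-0.83)² = 0.1369 + 0.0064 + 0.0400 + 0.6889 = 0.8722
Uniqueness u² = 1 − h² = 1 − 0.8722 = 0.1278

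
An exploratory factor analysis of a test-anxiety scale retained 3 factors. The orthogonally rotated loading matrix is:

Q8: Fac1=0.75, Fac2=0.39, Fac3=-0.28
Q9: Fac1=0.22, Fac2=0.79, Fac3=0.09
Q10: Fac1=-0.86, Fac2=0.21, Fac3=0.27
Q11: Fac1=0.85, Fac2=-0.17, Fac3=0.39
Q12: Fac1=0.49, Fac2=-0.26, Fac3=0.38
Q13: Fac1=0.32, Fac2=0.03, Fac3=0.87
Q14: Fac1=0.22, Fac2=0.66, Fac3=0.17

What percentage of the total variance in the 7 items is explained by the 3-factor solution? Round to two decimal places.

72.27%

Communalities: 0.7930, 0.6806, 0.8566, 0.9035, 0.4521, 0.8602, 0.5129; Σh² = 5.0589.
Total variance with 7 standardized items is 7, so the solution explains 5.0589/7 = 0.7227 = 72.27%.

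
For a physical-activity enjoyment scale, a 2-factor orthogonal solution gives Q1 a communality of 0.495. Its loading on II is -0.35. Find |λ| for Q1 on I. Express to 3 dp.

0.610

Under orthogonal rotation h² = Σλ², so λ_I² = h² − (0.1225) = 0.495 − 0.1225 = 0.3725.
|λ| = √0.3725 = 0.6103.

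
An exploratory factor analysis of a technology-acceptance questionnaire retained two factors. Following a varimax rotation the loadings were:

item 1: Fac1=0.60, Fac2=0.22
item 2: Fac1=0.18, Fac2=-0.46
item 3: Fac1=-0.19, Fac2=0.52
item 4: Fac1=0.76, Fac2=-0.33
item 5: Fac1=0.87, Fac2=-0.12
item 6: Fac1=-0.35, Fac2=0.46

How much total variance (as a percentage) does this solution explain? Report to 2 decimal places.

Communalities: 0.4084, 0.2440, 0.3065, 0.6865, 0.7713, 0.3341; Σh² = 2.7508.
Total variance with 6 standardized items is 6, so the solution explains 2.7508/6 = 0.4585 = 45.85%.

45.85%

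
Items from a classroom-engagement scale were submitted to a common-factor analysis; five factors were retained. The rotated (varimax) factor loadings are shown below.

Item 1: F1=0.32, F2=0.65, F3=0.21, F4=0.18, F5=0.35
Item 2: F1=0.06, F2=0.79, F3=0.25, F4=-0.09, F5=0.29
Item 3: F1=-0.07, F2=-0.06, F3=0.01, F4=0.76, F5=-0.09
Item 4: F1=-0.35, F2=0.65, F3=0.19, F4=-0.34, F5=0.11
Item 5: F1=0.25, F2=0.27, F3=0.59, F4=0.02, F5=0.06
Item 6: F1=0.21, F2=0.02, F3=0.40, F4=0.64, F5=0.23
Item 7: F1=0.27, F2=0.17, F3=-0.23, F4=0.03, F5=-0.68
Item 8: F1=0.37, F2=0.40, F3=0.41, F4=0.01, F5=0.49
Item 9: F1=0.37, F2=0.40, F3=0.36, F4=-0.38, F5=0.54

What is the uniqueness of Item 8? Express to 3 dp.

0.295

h² = 0.37² + 0.40² + 0.41² + 0.01² + 0.49² = 0.1369 + 0.1600 + 0.1681 + 0.0001 + 0.2401 = 0.7052
Uniqueness u² = 1 − h² = 1 − 0.7052 = 0.2948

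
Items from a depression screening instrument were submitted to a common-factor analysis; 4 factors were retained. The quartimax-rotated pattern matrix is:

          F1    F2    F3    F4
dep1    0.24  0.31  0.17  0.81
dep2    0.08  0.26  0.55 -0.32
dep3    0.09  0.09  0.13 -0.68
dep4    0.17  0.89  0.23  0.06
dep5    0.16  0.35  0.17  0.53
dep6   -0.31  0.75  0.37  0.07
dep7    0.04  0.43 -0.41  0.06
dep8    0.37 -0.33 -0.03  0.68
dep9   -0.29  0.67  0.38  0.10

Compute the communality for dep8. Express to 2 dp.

0.71

h² = 0.37² + (-0.33)² + (-0.03)² + 0.68² = 0.1369 + 0.1089 + 0.0009 + 0.4624 = 0.7091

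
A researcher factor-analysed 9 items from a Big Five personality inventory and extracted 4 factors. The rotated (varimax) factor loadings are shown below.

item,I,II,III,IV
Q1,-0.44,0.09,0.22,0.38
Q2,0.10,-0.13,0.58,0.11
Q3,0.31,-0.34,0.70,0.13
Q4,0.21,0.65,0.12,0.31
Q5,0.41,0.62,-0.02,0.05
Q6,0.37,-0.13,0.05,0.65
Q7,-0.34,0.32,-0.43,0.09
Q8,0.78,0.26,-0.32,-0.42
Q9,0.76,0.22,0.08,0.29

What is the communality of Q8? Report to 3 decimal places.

h² = 0.78² + 0.26² + (-0.32)² + (-0.42)² = 0.6084 + 0.0676 + 0.1024 + 0.1764 = 0.9548

0.955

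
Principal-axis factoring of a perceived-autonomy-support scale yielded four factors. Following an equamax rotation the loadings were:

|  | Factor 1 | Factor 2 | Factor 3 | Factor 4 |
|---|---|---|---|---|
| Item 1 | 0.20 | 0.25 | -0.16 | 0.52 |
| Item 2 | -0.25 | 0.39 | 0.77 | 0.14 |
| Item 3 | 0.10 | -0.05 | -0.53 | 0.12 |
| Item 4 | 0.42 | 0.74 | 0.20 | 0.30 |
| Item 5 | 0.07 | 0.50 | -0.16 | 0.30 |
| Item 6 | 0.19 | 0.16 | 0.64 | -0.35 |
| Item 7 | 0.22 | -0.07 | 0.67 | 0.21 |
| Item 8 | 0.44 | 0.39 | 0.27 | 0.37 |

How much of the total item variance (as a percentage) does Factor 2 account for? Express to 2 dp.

SS loadings for Factor 2 = 0.25² + 0.39² + (-0.05)² + 0.74² + 0.50² + 0.16² + (-0.07)² + 0.39² = 1.1973
With 8 standardized items, total variance = 8. Proportion = 1.1973/8 = 0.1497 → 14.97%.

14.97%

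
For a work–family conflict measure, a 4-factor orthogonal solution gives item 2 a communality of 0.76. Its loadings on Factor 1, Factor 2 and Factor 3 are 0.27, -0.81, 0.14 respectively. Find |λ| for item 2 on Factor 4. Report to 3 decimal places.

0.107

Under orthogonal rotation h² = Σλ², so λ_Factor 4² = h² − (0.7486) = 0.76 − 0.7486 = 0.0114.
|λ| = √0.0114 = 0.1068.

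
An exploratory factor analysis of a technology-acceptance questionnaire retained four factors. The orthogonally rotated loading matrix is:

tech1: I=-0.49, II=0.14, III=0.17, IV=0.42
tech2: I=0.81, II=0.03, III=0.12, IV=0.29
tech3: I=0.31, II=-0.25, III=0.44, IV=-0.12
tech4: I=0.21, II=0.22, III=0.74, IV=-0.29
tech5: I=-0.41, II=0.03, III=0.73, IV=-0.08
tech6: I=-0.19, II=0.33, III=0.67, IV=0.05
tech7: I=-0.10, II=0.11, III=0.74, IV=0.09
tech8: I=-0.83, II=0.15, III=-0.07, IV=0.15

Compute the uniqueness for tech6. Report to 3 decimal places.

h² = (-0.19)² + 0.33² + 0.67² + 0.05² = 0.0361 + 0.1089 + 0.4489 + 0.0025 = 0.5964
Uniqueness u² = 1 − h² = 1 − 0.5964 = 0.4036

0.404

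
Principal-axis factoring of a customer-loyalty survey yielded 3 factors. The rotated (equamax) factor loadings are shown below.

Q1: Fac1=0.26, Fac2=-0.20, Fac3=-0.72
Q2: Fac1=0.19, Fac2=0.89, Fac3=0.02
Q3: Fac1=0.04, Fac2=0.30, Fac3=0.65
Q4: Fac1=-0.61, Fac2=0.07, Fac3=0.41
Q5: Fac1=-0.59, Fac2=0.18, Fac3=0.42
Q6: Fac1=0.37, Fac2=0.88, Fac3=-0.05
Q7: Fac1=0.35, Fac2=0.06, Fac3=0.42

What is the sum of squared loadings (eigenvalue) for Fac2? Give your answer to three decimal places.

1.737

SS loadings for Fac2 = (-0.20)² + 0.89² + 0.30² + 0.07² + 0.18² + 0.88² + 0.06² = 0.0400 + 0.7921 + 0.0900 + 0.0049 + 0.0324 + 0.7744 + 0.0036 = 1.7374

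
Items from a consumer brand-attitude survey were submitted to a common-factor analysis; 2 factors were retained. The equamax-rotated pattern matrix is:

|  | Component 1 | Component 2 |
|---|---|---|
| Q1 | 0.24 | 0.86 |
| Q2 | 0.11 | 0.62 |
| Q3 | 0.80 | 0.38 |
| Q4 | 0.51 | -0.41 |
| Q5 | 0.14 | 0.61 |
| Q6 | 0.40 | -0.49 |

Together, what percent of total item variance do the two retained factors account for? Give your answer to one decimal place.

53.3%

SS loadings by factor: 1.1494, 2.0487; total = 3.1981.
Total variance with 6 standardized items is 6, so the solution explains 3.1981/6 = 0.5330 = 53.30%.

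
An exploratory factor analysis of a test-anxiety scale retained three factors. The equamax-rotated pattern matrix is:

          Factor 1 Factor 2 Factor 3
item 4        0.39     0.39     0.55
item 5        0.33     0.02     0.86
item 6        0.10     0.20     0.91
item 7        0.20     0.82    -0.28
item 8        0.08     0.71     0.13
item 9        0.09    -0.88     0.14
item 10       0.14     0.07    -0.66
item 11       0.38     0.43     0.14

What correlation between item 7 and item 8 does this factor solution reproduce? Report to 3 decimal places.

0.562

r̂ = Σ λ_i·λ_j across factors = (0.20)(0.08) + (0.82)(0.71) + (-0.28)(0.13)
  = +0.0160 +0.5822 -0.0364 = 0.5618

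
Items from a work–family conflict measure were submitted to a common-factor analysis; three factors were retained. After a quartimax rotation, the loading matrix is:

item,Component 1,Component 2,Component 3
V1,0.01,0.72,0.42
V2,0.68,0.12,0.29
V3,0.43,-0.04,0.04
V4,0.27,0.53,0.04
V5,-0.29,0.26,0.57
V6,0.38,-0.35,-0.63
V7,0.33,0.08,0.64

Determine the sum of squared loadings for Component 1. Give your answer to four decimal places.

SS loadings for Component 1 = 0.01² + 0.68² + 0.43² + 0.27² + (-0.29)² + 0.38² + 0.33² = 0.0001 + 0.4624 + 0.1849 + 0.0729 + 0.0841 + 0.1444 + 0.1089 = 1.0577

1.0577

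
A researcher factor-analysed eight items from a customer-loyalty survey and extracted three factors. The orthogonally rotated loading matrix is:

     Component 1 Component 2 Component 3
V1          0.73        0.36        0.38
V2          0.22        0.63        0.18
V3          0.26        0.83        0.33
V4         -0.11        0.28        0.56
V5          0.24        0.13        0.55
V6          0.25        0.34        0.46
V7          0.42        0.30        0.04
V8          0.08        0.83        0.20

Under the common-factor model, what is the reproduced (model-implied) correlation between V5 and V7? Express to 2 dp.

r̂ = Σ λ_i·λ_j across factors = (0.24)(0.42) + (0.13)(0.30) + (0.55)(0.04)
  = +0.1008 +0.0390 +0.0220 = 0.1618

0.16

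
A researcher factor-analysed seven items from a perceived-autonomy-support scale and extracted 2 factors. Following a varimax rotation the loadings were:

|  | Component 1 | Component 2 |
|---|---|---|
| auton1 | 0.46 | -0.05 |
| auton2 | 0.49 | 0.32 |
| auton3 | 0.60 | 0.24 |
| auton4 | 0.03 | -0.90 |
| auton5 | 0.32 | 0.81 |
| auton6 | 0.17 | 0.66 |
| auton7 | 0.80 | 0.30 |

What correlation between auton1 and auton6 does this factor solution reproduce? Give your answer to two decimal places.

0.05

r̂ = Σ λ_i·λ_j across factors = (0.46)(0.17) + (-0.05)(0.66)
  = +0.0782 -0.0330 = 0.0452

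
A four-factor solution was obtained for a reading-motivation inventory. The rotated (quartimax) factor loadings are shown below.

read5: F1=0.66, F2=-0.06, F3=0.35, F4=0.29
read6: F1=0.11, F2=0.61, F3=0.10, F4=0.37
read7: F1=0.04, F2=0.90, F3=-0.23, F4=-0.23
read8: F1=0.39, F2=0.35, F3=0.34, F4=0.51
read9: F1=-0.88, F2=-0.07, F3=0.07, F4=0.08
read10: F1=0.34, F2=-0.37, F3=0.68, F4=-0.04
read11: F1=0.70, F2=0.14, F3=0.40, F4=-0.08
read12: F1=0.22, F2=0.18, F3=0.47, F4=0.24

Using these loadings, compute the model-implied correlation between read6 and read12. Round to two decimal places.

r̂ = Σ λ_i·λ_j across factors = (0.11)(0.22) + (0.61)(0.18) + (0.10)(0.47) + (0.37)(0.24)
  = +0.0242 +0.1098 +0.0470 +0.0888 = 0.2698

0.27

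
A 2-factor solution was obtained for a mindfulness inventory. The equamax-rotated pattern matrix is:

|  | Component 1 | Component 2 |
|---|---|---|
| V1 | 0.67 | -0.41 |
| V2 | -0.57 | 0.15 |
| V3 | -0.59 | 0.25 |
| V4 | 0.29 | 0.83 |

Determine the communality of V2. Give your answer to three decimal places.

0.347

h² = (-0.57)² + 0.15² = 0.3249 + 0.0225 = 0.3474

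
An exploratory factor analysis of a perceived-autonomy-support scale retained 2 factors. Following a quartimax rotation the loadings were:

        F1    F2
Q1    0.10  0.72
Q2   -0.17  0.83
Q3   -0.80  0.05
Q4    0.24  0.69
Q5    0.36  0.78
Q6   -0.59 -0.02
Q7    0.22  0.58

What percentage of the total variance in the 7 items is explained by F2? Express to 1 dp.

SS loadings for F2 = 0.72² + 0.83² + 0.05² + 0.69² + 0.78² + (-0.02)² + 0.58² = 2.6311
With 7 standardized items, total variance = 7. Proportion = 2.6311/7 = 0.3759 → 37.59%.

37.6%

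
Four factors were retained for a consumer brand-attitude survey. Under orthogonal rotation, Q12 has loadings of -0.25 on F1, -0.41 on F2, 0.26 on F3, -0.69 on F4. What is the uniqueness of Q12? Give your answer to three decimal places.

h² = (-0.25)² + (-0.41)² + 0.26² + (-0.69)² = 0.0625 + 0.1681 + 0.0676 + 0.4761 = 0.7743
Uniqueness u² = 1 − h² = 1 − 0.7743 = 0.2257

0.226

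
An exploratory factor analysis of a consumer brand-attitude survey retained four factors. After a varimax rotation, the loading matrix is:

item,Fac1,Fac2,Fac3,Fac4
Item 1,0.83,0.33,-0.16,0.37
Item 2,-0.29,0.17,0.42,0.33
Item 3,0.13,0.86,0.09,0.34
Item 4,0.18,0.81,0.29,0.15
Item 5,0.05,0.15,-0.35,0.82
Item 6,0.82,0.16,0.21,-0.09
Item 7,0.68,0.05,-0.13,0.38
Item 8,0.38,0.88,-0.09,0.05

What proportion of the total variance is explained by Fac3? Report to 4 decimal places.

0.0607

SS loadings for Fac3 = (-0.16)² + 0.42² + 0.09² + 0.29² + (-0.35)² + 0.21² + (-0.13)² + (-0.09)² = 0.4858
Proportion of variance = 0.4858 / 8 = 0.0607.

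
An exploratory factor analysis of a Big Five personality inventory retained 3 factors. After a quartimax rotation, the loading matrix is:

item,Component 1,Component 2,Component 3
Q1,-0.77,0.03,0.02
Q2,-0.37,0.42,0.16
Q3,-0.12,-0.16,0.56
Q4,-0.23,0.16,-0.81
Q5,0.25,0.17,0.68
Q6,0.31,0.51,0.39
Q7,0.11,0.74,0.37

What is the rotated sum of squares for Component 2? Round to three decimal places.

1.065

SS loadings for Component 2 = 0.03² + 0.42² + (-0.16)² + 0.16² + 0.17² + 0.51² + 0.74² = 0.0009 + 0.1764 + 0.0256 + 0.0256 + 0.0289 + 0.2601 + 0.5476 = 1.0651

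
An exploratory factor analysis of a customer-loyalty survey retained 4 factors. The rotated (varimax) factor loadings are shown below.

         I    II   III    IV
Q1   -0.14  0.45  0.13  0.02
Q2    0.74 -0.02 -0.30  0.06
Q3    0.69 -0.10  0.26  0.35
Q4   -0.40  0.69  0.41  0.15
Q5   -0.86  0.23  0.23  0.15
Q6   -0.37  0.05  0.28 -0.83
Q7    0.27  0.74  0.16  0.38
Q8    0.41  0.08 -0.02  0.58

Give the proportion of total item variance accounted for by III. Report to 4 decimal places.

SS loadings for III = 0.13² + (-0.30)² + 0.26² + 0.41² + 0.23² + 0.28² + 0.16² + (-0.02)² = 0.4999
Proportion of variance = 0.4999 / 8 = 0.0625.

0.0625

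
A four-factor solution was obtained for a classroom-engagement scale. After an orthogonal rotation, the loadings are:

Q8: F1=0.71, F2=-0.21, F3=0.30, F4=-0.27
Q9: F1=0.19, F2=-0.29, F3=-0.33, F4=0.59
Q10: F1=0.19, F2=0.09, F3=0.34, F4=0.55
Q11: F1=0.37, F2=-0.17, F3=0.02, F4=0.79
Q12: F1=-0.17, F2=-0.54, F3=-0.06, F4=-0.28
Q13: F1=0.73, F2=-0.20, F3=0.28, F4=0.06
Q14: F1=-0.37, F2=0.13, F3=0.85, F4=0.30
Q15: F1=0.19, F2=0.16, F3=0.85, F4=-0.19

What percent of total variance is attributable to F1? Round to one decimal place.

SS loadings for F1 = 0.71² + 0.19² + 0.19² + 0.37² + (-0.17)² + 0.73² + (-0.37)² + 0.19² = 1.4480
With 8 standardized items, total variance = 8. Proportion = 1.4480/8 = 0.1810 → 18.10%.

18.1%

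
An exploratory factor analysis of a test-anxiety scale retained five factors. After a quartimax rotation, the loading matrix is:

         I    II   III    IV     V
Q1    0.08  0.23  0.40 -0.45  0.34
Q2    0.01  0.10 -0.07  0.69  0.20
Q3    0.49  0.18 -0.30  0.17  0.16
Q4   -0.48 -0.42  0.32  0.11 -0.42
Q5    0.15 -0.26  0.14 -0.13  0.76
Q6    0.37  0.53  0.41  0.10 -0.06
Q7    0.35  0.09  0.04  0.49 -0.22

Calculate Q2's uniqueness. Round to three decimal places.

0.469

h² = 0.01² + 0.10² + (-0.07)² + 0.69² + 0.20² = 0.0001 + 0.0100 + 0.0049 + 0.4761 + 0.0400 = 0.5311
Uniqueness u² = 1 − h² = 1 − 0.5311 = 0.4689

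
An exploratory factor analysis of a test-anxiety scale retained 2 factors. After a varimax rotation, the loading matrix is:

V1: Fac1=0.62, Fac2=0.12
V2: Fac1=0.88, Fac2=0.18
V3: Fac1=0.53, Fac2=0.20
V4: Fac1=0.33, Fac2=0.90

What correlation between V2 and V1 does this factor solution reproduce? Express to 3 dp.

r̂ = Σ λ_i·λ_j across factors = (0.88)(0.62) + (0.18)(0.12)
  = +0.5456 +0.0216 = 0.5672

0.567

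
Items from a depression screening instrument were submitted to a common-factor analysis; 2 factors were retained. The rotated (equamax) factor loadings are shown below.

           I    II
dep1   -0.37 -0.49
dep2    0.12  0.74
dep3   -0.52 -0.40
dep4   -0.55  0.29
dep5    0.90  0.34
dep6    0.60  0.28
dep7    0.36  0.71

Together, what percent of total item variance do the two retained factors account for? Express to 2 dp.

53.62%

Communalities: 0.3770, 0.5620, 0.4304, 0.3866, 0.9256, 0.4384, 0.6337; Σh² = 3.7537.
Total variance with 7 standardized items is 7, so the solution explains 3.7537/7 = 0.5362 = 53.62%.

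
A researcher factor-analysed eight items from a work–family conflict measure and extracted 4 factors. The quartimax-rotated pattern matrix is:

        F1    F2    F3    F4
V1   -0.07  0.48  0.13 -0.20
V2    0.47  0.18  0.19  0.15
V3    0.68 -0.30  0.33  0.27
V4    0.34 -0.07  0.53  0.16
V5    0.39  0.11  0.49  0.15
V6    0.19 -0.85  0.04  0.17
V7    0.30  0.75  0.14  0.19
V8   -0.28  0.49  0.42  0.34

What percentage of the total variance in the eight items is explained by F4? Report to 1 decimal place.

4.6%

SS loadings for F4 = (-0.20)² + 0.15² + 0.27² + 0.16² + 0.15² + 0.17² + 0.19² + 0.34² = 0.3641
With 8 standardized items, total variance = 8. Proportion = 0.3641/8 = 0.0455 → 4.55%.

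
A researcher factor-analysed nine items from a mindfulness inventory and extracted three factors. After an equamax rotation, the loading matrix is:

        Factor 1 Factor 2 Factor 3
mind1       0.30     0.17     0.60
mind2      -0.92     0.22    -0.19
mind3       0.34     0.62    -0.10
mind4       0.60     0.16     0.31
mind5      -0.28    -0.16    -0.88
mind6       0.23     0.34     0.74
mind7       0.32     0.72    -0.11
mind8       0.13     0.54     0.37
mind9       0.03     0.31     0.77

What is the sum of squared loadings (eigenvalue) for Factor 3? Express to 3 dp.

2.566

SS loadings for Factor 3 = 0.60² + (-0.19)² + (-0.10)² + 0.31² + (-0.88)² + 0.74² + (-0.11)² + 0.37² + 0.77² = 0.3600 + 0.0361 + 0.0100 + 0.0961 + 0.7744 + 0.5476 + 0.0121 + 0.1369 + 0.5929 = 2.5661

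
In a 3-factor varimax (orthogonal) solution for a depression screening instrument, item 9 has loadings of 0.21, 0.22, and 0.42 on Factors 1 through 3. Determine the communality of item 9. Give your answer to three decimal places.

0.269

h² = 0.21² + 0.22² + 0.42² = 0.0441 + 0.0484 + 0.1764 = 0.2689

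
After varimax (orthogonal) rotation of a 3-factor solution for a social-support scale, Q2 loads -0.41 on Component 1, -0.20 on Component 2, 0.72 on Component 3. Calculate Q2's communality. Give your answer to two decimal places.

0.73

h² = (-0.41)² + (-0.20)² + 0.72² = 0.1681 + 0.0400 + 0.5184 = 0.7265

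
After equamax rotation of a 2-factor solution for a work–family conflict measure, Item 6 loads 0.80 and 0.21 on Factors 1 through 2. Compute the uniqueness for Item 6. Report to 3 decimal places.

h² = 0.80² + 0.21² = 0.6400 + 0.0441 = 0.6841
Uniqueness u² = 1 − h² = 1 − 0.6841 = 0.3159

0.316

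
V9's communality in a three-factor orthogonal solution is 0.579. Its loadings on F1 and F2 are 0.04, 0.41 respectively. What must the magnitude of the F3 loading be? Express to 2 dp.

Under orthogonal rotation h² = Σλ², so λ_F3² = h² − (0.1697) = 0.579 − 0.1697 = 0.4093.
|λ| = √0.4093 = 0.6398.

0.64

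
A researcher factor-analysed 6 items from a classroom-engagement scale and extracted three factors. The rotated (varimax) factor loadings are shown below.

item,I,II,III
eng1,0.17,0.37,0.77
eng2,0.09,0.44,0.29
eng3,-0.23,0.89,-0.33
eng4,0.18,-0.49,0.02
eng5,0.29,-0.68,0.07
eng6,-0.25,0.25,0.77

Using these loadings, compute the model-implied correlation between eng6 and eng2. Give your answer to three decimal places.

0.311

r̂ = Σ λ_i·λ_j across factors = (-0.25)(0.09) + (0.25)(0.44) + (0.77)(0.29)
  = -0.0225 +0.1100 +0.2233 = 0.3108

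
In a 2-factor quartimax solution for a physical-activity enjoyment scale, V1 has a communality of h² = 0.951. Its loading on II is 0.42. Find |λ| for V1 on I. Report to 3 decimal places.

0.880

Under orthogonal rotation h² = Σλ², so λ_I² = h² − (0.1764) = 0.951 − 0.1764 = 0.7746.
|λ| = √0.7746 = 0.8801.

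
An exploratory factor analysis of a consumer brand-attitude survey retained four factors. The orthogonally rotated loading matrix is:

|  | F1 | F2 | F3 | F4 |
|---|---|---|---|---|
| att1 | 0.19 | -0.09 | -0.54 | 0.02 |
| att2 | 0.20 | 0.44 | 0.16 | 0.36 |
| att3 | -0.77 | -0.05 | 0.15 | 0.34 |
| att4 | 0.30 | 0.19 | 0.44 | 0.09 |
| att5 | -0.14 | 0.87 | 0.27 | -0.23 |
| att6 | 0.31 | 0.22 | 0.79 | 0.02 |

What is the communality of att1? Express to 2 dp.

0.34

h² = 0.19² + (-0.09)² + (-0.54)² + 0.02² = 0.0361 + 0.0081 + 0.2916 + 0.0004 = 0.3362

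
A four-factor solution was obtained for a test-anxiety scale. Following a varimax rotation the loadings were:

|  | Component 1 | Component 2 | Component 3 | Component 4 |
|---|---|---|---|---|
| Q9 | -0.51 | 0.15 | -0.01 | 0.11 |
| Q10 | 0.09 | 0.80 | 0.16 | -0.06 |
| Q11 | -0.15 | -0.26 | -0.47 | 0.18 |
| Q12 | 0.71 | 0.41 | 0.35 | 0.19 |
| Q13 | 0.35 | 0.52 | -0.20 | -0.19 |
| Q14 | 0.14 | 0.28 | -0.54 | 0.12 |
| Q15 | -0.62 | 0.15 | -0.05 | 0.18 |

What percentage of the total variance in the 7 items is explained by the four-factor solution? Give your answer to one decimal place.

SS loadings by factor: 1.3213, 1.2695, 0.7032, 0.1671; total = 3.4611.
Total variance with 7 standardized items is 7, so the solution explains 3.4611/7 = 0.4944 = 49.44%.

49.4%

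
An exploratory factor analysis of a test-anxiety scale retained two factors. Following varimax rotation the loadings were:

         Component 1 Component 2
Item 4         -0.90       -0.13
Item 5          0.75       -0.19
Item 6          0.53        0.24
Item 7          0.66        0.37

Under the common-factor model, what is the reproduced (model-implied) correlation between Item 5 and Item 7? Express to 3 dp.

r̂ = Σ λ_i·λ_j across factors = (0.75)(0.66) + (-0.19)(0.37)
  = +0.4950 -0.0703 = 0.4247

0.425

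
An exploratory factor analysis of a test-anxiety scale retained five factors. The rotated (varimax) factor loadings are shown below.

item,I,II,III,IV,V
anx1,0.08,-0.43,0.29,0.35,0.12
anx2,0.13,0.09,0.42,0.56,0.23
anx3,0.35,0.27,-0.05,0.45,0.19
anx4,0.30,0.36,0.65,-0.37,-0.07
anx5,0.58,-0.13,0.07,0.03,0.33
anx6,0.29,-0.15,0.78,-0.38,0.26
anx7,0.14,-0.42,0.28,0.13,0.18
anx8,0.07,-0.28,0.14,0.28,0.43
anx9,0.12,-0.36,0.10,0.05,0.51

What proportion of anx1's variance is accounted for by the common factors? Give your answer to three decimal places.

0.412

h² = 0.08² + (-0.43)² + 0.29² + 0.35² + 0.12² = 0.0064 + 0.1849 + 0.0841 + 0.1225 + 0.0144 = 0.4123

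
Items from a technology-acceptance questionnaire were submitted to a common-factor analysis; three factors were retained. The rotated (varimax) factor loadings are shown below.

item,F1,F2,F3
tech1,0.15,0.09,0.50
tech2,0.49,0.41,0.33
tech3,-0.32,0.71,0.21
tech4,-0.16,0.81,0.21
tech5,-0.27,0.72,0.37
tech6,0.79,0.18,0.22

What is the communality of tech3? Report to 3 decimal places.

h² = (-0.32)² + 0.71² + 0.21² = 0.1024 + 0.5041 + 0.0441 = 0.6506

0.651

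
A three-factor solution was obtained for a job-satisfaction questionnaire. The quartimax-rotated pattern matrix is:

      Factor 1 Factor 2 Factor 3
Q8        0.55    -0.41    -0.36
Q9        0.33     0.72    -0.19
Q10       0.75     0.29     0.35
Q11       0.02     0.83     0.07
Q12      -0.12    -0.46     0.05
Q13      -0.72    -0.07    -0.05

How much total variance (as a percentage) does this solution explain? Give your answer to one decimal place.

58.0%

SS loadings by factor: 1.5071, 1.6760, 0.2981; total = 3.4812.
Total variance with 6 standardized items is 6, so the solution explains 3.4812/6 = 0.5802 = 58.02%.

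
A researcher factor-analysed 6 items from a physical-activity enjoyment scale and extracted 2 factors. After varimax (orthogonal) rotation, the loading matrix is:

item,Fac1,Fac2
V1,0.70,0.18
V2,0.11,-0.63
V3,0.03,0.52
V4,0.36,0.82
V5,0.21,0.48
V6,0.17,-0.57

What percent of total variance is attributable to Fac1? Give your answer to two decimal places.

SS loadings for Fac1 = 0.70² + 0.11² + 0.03² + 0.36² + 0.21² + 0.17² = 0.7056
With 6 standardized items, total variance = 6. Proportion = 0.7056/6 = 0.1176 → 11.76%.

11.76%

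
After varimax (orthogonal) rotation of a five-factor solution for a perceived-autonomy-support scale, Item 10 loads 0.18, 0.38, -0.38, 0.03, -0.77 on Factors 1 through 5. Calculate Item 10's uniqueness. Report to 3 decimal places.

0.085

h² = 0.18² + 0.38² + (-0.38)² + 0.03² + (-0.77)² = 0.0324 + 0.1444 + 0.1444 + 0.0009 + 0.5929 = 0.9150
Uniqueness u² = 1 − h² = 1 − 0.9150 = 0.0850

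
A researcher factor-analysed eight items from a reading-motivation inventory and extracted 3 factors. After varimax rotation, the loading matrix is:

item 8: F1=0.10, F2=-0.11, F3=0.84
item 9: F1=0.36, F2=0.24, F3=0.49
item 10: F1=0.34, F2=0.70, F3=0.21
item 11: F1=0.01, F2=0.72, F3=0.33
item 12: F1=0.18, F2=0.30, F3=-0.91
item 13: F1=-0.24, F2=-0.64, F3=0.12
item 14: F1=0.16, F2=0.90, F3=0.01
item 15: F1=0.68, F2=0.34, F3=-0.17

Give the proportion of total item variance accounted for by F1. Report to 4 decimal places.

0.1042

SS loadings for F1 = 0.10² + 0.36² + 0.34² + 0.01² + 0.18² + (-0.24)² + 0.16² + 0.68² = 0.8333
Proportion of variance = 0.8333 / 8 = 0.1042.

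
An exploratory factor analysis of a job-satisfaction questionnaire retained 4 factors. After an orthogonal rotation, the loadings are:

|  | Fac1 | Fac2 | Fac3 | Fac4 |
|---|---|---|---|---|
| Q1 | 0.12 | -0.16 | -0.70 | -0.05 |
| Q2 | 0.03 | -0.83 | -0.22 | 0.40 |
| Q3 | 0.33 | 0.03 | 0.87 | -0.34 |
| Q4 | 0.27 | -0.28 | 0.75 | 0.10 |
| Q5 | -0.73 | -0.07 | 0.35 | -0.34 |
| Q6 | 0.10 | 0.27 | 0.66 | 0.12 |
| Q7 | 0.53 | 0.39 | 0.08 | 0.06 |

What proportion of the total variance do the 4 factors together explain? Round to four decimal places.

0.6984

SS loadings by factor: 1.0209, 1.0237, 2.4223, 0.4217; total = 4.8886.
Total variance with 7 standardized items is 7, so the solution explains 4.8886/7 = 0.6984.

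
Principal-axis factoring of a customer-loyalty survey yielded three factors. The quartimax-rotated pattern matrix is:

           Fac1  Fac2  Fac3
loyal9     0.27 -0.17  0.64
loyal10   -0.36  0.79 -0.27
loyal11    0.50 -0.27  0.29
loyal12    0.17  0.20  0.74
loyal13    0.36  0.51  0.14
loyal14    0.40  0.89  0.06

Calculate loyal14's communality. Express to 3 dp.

h² = 0.40² + 0.89² + 0.06² = 0.1600 + 0.7921 + 0.0036 = 0.9557

0.956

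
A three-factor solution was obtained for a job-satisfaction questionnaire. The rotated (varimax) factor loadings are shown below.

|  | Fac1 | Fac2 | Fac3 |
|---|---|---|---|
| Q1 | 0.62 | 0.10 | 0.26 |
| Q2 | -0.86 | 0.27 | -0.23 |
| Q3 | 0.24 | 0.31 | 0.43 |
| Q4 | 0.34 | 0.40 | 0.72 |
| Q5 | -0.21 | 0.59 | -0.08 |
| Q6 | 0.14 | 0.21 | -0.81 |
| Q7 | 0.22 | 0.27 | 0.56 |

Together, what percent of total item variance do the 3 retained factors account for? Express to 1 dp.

SS loadings by factor: 1.4093, 0.8041, 1.7999; total = 4.0133.
Total variance with 7 standardized items is 7, so the solution explains 4.0133/7 = 0.5733 = 57.33%.

57.3%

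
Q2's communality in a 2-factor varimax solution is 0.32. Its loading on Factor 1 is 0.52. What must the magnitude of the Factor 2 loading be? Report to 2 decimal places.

0.22

Under orthogonal rotation h² = Σλ², so λ_Factor 2² = h² − (0.2704) = 0.32 − 0.2704 = 0.0496.
|λ| = √0.0496 = 0.2227.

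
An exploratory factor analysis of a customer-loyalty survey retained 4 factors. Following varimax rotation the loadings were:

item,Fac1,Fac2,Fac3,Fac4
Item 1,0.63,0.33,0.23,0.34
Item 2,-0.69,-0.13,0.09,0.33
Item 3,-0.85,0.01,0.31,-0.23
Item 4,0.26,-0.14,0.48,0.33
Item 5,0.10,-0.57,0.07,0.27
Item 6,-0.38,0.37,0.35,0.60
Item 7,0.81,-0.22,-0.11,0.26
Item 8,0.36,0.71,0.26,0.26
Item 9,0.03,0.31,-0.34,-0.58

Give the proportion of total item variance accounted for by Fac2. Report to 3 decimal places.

SS loadings for Fac2 = 0.33² + (-0.13)² + 0.01² + (-0.14)² + (-0.57)² + 0.37² + (-0.22)² + 0.71² + 0.31² = 1.2559
Proportion of variance = 1.2559 / 9 = 0.1395.

0.140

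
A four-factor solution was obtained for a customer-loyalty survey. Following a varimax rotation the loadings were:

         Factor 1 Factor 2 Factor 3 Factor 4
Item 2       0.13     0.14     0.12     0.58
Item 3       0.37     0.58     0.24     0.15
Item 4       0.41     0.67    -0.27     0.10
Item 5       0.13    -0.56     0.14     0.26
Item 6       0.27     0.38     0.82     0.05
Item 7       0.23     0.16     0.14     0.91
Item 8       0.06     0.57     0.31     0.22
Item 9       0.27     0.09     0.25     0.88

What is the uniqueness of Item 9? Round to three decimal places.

h² = 0.27² + 0.09² + 0.25² + 0.88² = 0.0729 + 0.0081 + 0.0625 + 0.7744 = 0.9179
Uniqueness u² = 1 − h² = 1 − 0.9179 = 0.0821

0.082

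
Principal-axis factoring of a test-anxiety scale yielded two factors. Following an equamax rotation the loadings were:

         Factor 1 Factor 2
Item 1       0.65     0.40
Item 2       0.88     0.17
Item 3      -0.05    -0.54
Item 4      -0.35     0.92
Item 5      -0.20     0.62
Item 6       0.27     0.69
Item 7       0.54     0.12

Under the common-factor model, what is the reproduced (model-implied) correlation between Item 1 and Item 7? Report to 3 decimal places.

r̂ = Σ λ_i·λ_j across factors = (0.65)(0.54) + (0.40)(0.12)
  = +0.3510 +0.0480 = 0.3990

0.399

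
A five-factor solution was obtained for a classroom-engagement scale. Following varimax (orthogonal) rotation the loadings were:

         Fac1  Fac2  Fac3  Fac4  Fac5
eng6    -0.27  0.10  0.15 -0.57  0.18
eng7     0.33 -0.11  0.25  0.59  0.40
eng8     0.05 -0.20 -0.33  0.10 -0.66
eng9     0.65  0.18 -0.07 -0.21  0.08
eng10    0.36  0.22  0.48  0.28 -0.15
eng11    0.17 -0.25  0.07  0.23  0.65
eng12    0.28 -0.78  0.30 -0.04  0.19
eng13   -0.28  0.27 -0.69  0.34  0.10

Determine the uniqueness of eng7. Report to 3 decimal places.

0.308

h² = 0.33² + (-0.11)² + 0.25² + 0.59² + 0.40² = 0.1089 + 0.0121 + 0.0625 + 0.3481 + 0.1600 = 0.6916
Uniqueness u² = 1 − h² = 1 − 0.6916 = 0.3084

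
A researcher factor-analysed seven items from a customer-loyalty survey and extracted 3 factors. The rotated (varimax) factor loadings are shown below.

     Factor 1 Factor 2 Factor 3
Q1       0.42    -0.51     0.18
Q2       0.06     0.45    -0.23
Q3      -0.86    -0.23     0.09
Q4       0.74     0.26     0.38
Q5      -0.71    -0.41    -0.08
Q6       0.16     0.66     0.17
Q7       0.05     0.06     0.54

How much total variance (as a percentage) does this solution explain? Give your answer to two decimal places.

Communalities: 0.4689, 0.2590, 0.8006, 0.7596, 0.6786, 0.4901, 0.2977; Σh² = 3.7545.
Total variance with 7 standardized items is 7, so the solution explains 3.7545/7 = 0.5364 = 53.64%.

53.64%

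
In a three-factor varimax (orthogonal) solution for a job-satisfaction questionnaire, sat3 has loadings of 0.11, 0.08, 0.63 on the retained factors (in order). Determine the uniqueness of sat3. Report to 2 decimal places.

0.58

h² = 0.11² + 0.08² + 0.63² = 0.0121 + 0.0064 + 0.3969 = 0.4154
Uniqueness u² = 1 − h² = 1 − 0.4154 = 0.5846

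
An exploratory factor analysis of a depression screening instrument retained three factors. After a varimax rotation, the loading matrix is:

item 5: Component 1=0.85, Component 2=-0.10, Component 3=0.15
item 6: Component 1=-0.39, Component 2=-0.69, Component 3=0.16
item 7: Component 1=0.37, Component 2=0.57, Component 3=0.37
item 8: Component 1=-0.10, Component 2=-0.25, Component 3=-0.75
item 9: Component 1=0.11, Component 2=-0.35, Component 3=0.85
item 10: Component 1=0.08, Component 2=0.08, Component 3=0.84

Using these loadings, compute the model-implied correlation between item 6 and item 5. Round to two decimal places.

r̂ = Σ λ_i·λ_j across factors = (-0.39)(0.85) + (-0.69)(-0.10) + (0.16)(0.15)
  = -0.3315 +0.0690 +0.0240 = -0.2385

-0.24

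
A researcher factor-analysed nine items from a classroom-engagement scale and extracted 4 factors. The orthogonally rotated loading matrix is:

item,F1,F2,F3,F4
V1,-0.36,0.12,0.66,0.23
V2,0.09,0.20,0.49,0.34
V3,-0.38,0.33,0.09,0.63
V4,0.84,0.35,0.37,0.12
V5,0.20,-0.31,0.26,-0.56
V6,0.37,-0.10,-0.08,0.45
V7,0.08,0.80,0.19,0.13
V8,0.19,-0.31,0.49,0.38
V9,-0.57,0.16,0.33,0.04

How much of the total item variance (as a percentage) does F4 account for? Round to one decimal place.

SS loadings for F4 = 0.23² + 0.34² + 0.63² + 0.12² + (-0.56)² + 0.45² + 0.13² + 0.38² + 0.04² = 1.2588
With 9 standardized items, total variance = 9. Proportion = 1.2588/9 = 0.1399 → 13.99%.

14.0%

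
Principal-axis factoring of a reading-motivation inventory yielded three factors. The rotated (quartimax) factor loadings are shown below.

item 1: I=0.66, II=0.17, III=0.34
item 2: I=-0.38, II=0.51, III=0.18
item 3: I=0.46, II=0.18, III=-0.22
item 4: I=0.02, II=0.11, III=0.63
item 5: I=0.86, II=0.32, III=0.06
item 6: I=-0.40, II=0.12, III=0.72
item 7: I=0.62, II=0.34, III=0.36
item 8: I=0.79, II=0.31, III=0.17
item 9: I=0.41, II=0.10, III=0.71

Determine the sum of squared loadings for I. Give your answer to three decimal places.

SS loadings for I = 0.66² + (-0.38)² + 0.46² + 0.02² + 0.86² + (-0.40)² + 0.62² + 0.79² + 0.41² = 0.4356 + 0.1444 + 0.2116 + 0.0004 + 0.7396 + 0.1600 + 0.3844 + 0.6241 + 0.1681 = 2.8682

2.868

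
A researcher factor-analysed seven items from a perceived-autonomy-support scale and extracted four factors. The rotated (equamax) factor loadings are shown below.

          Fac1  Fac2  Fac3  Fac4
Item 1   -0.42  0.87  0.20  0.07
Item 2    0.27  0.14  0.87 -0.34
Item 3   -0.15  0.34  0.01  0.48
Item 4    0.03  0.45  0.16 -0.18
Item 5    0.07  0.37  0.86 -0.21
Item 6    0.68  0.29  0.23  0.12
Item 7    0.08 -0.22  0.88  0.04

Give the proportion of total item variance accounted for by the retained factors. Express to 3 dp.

Communalities: 0.9782, 0.9650, 0.3686, 0.2614, 0.9255, 0.6138, 0.8308; Σh² = 4.9433.
Total variance with 7 standardized items is 7, so the solution explains 4.9433/7 = 0.7062.

0.706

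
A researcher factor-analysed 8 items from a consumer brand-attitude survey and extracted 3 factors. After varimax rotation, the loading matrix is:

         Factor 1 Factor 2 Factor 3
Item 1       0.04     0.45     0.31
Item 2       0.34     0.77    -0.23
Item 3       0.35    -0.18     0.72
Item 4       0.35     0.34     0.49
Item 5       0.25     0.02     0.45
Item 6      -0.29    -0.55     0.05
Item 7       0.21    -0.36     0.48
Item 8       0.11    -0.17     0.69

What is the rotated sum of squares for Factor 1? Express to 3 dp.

0.565

SS loadings for Factor 1 = 0.04² + 0.34² + 0.35² + 0.35² + 0.25² + (-0.29)² + 0.21² + 0.11² = 0.0016 + 0.1156 + 0.1225 + 0.1225 + 0.0625 + 0.0841 + 0.0441 + 0.0121 = 0.5650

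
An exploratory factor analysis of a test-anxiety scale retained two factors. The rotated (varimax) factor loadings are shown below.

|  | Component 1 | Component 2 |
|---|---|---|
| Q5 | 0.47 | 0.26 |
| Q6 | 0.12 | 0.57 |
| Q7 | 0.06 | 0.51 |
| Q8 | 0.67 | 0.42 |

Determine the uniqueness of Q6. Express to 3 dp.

h² = 0.12² + 0.57² = 0.0144 + 0.3249 = 0.3393
Uniqueness u² = 1 − h² = 1 − 0.3393 = 0.6607

0.661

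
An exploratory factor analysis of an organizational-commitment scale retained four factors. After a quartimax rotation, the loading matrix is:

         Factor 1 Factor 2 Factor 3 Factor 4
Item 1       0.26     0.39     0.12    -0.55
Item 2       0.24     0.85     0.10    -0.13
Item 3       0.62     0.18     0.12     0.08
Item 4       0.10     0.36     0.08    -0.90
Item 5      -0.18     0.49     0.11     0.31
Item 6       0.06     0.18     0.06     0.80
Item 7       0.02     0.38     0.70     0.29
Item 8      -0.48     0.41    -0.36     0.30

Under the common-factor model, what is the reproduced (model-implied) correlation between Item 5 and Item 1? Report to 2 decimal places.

r̂ = Σ λ_i·λ_j across factors = (-0.18)(0.26) + (0.49)(0.39) + (0.11)(0.12) + (0.31)(-0.55)
  = -0.0468 +0.1911 +0.0132 -0.1705 = -0.0130

-0.01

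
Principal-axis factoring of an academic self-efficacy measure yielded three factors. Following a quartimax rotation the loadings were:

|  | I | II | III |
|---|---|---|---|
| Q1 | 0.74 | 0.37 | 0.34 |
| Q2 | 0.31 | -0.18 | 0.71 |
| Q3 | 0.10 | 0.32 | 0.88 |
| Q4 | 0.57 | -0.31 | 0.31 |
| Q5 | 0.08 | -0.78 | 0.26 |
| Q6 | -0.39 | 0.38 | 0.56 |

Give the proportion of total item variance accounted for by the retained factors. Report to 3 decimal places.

Communalities: 0.8001, 0.6326, 0.8868, 0.5171, 0.6824, 0.6101; Σh² = 4.1291.
Total variance with 6 standardized items is 6, so the solution explains 4.1291/6 = 0.6882.

0.688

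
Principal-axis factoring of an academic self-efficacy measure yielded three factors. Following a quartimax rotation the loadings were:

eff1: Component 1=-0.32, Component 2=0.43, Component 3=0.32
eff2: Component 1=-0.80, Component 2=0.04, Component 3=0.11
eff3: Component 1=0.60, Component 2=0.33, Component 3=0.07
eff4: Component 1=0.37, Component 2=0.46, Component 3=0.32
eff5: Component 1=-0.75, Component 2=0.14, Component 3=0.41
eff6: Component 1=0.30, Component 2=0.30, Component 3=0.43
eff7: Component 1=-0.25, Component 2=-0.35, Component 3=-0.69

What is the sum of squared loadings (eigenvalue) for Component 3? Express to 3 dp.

SS loadings for Component 3 = 0.32² + 0.11² + 0.07² + 0.32² + 0.41² + 0.43² + (-0.69)² = 0.1024 + 0.0121 + 0.0049 + 0.1024 + 0.1681 + 0.1849 + 0.4761 = 1.0509

1.051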